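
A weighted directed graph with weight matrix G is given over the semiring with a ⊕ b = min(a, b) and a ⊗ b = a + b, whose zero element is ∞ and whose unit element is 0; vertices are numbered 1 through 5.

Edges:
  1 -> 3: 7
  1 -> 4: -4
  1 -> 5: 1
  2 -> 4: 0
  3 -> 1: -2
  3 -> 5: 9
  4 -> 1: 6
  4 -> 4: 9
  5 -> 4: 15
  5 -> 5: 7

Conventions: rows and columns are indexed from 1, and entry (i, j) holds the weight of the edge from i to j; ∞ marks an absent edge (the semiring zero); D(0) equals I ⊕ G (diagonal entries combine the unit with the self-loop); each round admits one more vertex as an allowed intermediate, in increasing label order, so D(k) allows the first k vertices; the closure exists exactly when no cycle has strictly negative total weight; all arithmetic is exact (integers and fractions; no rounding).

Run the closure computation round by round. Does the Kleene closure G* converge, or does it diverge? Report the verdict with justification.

D(0):
  [0, ∞, 7, -4, 1]
  [∞, 0, ∞, 0, ∞]
  [-2, ∞, 0, ∞, 9]
  [6, ∞, ∞, 0, ∞]
  [∞, ∞, ∞, 15, 0]
D(1):
  [0, ∞, 7, -4, 1]
  [∞, 0, ∞, 0, ∞]
  [-2, ∞, 0, -6, -1]
  [6, ∞, 13, 0, 7]
  [∞, ∞, ∞, 15, 0]
D(2):
  [0, ∞, 7, -4, 1]
  [∞, 0, ∞, 0, ∞]
  [-2, ∞, 0, -6, -1]
  [6, ∞, 13, 0, 7]
  [∞, ∞, ∞, 15, 0]
D(3):
  [0, ∞, 7, -4, 1]
  [∞, 0, ∞, 0, ∞]
  [-2, ∞, 0, -6, -1]
  [6, ∞, 13, 0, 7]
  [∞, ∞, ∞, 15, 0]
D(4):
  [0, ∞, 7, -4, 1]
  [6, 0, 13, 0, 7]
  [-2, ∞, 0, -6, -1]
  [6, ∞, 13, 0, 7]
  [21, ∞, 28, 15, 0]
D(5):
  [0, ∞, 7, -4, 1]
  [6, 0, 13, 0, 7]
  [-2, ∞, 0, -6, -1]
  [6, ∞, 13, 0, 7]
  [21, ∞, 28, 15, 0]
Key observation: every diagonal entry stays at the unit through all rounds, so no improving cycle exists.
Answer: CONVERGES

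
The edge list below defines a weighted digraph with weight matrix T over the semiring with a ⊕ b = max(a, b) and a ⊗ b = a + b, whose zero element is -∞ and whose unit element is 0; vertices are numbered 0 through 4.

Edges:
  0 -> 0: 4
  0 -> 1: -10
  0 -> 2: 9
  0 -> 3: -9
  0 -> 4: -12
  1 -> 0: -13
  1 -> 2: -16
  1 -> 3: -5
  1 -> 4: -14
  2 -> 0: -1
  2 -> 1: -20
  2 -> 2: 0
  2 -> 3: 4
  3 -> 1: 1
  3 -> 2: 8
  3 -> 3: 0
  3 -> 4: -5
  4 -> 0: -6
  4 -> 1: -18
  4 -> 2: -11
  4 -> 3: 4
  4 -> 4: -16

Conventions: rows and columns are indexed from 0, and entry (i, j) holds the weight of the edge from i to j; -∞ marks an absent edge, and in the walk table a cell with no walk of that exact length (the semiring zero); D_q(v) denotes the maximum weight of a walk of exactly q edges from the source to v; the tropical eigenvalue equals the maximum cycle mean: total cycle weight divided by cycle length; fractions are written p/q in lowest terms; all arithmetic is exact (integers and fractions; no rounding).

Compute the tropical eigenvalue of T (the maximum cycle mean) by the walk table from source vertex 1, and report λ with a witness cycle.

q=0: [-∞, 0, -∞, -∞, -∞]
q=1: [-13, -∞, -16, -5, -14]
q=2: [-9, -4, 3, -5, -10]
q=3: [2, -4, 3, 7, -10]
q=4: [6, 8, 15, 7, 2]
q=5: [14, 8, 15, 19, 2]
Optimal cycle mean attained by: cycle 2->3->2, total 4 + 8, length 2.
Answer: λ = 6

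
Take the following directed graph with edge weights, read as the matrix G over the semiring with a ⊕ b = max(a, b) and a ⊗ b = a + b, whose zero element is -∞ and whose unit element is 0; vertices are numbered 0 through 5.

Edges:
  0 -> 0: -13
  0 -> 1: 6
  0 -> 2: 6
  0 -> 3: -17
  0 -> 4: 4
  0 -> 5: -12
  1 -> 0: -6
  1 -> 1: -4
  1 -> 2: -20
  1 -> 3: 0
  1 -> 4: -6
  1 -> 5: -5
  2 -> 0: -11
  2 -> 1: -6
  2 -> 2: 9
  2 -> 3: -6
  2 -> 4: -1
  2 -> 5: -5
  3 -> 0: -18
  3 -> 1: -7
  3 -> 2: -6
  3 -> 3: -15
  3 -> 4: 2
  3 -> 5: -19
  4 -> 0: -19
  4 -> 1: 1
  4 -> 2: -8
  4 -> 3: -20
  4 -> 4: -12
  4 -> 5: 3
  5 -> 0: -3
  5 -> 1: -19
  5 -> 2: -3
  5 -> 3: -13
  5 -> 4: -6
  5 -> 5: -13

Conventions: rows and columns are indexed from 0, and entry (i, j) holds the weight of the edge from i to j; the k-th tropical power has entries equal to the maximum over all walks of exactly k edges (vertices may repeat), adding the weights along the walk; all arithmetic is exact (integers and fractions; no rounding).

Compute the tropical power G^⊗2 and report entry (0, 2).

G^⊗2:
  [0, 5, 15, 6, 5, 7]
  [-8, 0, 0, -4, 2, -3]
  [-2, 3, 18, 3, 8, 4]
  [-13, 3, 3, -7, -7, 5]
  [0, -3, 1, 1, -3, -4]
  [-14, 3, 6, -9, 1, -3]
Key observation: the optimum is the walk 0->2->2, with weight 6 + 9 = 15.
Optimal value attained by: walk 0->2->2.
Answer: (G^⊗2)[0][2] = 15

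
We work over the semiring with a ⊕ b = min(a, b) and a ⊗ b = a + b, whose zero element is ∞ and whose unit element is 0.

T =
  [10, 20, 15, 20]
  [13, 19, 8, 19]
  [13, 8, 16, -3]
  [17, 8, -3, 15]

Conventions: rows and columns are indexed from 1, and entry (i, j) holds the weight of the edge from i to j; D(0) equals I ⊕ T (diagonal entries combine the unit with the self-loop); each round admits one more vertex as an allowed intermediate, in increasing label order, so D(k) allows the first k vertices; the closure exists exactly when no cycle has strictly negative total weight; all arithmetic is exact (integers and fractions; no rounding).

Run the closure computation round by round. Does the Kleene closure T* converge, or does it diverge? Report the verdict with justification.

D(0):
  [0, 20, 15, 20]
  [13, 0, 8, 19]
  [13, 8, 0, -3]
  [17, 8, -3, 0]
D(1):
  [0, 20, 15, 20]
  [13, 0, 8, 19]
  [13, 8, 0, -3]
  [17, 8, -3, 0]
D(2):
  [0, 20, 15, 20]
  [13, 0, 8, 19]
  [13, 8, 0, -3]
  [17, 8, -3, 0]
Detection: at round 3, diagonal entry (4, 4) turns strictly negative.
Key observation: the cycle 4->3->4 has total weight (-3) + (-3), which is strictly negative.
Answer: DIVERGES — negative cycle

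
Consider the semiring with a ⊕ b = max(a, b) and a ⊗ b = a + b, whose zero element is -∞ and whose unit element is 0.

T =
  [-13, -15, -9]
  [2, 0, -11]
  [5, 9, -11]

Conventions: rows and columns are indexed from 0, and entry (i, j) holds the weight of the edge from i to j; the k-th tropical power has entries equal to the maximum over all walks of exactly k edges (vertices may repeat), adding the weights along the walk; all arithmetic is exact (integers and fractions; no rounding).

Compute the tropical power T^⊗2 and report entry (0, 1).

T^⊗2:
  [-4, 0, -20]
  [2, 0, -7]
  [11, 9, -2]
Key observation: the optimum is the walk 0->2->1, with weight (-9) + 9 = 0.
Optimal value attained by: walk 0->2->1.
Answer: (T^⊗2)[0][1] = 0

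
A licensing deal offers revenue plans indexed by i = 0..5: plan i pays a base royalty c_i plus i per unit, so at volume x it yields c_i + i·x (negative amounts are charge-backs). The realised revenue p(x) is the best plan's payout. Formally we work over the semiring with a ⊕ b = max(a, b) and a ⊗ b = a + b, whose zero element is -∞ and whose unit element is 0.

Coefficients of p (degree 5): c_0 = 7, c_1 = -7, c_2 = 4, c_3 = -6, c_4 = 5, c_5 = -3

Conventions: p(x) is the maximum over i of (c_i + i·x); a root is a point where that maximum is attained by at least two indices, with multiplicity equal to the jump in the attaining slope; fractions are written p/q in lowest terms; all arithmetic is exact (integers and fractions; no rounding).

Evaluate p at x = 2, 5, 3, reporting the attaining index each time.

p(2) = max(7+0·2=7, -7+1·2=-5, 4+2·2=8, -6+3·2=0, 5+4·2=13, -3+5·2=7) = 13 (attained by i=4)
p(5) = max(7+0·5=7, -7+1·5=-2, 4+2·5=14, -6+3·5=9, 5+4·5=25, -3+5·5=22) = 25 (attained by i=4)
p(3) = max(7+0·3=7, -7+1·3=-4, 4+2·3=10, -6+3·3=3, 5+4·3=17, -3+5·3=12) = 17 (attained by i=4)
Answer: p(2) = 13; p(5) = 25; p(3) = 17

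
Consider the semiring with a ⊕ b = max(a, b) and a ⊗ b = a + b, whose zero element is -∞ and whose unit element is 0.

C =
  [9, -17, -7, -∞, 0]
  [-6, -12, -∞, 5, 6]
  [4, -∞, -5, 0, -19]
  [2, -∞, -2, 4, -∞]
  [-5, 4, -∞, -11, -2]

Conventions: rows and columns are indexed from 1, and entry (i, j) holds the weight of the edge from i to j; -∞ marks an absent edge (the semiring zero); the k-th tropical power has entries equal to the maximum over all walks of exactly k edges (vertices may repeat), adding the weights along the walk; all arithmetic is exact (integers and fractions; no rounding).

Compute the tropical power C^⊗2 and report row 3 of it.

C^⊗2:
  [18, 4, 2, -7, 9]
  [7, 10, 3, 9, 4]
  [13, -13, -2, 4, 4]
  [11, -15, 2, 8, 2]
  [4, 2, -12, 9, 10]
Answer: row 3 of C^⊗2 = [13, -13, -2, 4, 4]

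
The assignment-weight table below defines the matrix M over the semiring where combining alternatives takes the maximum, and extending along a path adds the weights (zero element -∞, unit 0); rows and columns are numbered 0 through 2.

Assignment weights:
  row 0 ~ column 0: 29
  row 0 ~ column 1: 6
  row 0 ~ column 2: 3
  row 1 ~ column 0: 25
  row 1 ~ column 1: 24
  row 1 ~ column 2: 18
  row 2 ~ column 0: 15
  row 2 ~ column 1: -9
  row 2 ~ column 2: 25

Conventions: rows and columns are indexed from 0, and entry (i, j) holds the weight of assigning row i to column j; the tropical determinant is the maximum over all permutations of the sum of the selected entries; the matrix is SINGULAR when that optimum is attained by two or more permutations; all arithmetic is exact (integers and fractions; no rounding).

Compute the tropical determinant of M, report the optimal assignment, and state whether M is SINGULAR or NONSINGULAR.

σ = (0, 1, 2): 29 + 24 + 25 = 78
σ = (0, 2, 1): 29 + 18 + (-9) = 38
σ = (1, 0, 2): 6 + 25 + 25 = 56
σ = (1, 2, 0): 6 + 18 + 15 = 39
σ = (2, 0, 1): 3 + 25 + (-9) = 19
σ = (2, 1, 0): 3 + 24 + 15 = 42
Optimal value attained by: σ = (0, 1, 2).
Answer: det⊕(M) = 78; verdict: NONSINGULAR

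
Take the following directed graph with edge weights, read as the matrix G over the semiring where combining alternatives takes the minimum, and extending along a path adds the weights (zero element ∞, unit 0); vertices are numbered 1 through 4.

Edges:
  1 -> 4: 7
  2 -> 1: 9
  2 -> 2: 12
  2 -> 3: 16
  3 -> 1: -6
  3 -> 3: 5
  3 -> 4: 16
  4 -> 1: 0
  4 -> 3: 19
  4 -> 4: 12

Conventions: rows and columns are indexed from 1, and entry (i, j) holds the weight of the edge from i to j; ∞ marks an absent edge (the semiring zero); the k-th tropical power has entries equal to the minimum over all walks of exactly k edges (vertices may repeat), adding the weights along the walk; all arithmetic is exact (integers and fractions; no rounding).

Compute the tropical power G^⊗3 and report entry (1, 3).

G^⊗2:
  [7, ∞, 26, 19]
  [10, 24, 21, 16]
  [-1, ∞, 10, 1]
  [12, ∞, 24, 7]
G^⊗3:
  [19, ∞, 31, 14]
  [15, 36, 26, 17]
  [1, ∞, 15, 6]
  [7, ∞, 26, 19]
Key observation: the optimum is the walk 1->4->3->3, with weight 7 + 19 + 5 = 31.
Optimal value attained by: walk 1->4->3->3.
Answer: (G^⊗3)[1][3] = 31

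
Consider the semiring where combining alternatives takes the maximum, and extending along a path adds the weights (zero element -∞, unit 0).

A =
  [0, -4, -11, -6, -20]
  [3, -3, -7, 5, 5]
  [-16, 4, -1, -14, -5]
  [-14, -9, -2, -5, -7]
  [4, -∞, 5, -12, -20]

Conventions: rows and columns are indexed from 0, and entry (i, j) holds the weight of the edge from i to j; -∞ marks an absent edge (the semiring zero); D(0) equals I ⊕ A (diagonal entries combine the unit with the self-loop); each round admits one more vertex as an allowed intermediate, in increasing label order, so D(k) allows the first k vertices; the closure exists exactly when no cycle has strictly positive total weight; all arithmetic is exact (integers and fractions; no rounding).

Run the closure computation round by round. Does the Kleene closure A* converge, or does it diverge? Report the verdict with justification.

D(0):
  [0, -4, -11, -6, -20]
  [3, 0, -7, 5, 5]
  [-16, 4, 0, -14, -5]
  [-14, -9, -2, 0, -7]
  [4, -∞, 5, -12, 0]
D(1):
  [0, -4, -11, -6, -20]
  [3, 0, -7, 5, 5]
  [-16, 4, 0, -14, -5]
  [-14, -9, -2, 0, -7]
  [4, 0, 5, -2, 0]
Detection: at round 2, diagonal entry (4, 4) turns strictly positive.
Key observation: the cycle 4->0->1->4 has total weight 4 + (-4) + 5, which is strictly positive.
Answer: DIVERGES — positive cycle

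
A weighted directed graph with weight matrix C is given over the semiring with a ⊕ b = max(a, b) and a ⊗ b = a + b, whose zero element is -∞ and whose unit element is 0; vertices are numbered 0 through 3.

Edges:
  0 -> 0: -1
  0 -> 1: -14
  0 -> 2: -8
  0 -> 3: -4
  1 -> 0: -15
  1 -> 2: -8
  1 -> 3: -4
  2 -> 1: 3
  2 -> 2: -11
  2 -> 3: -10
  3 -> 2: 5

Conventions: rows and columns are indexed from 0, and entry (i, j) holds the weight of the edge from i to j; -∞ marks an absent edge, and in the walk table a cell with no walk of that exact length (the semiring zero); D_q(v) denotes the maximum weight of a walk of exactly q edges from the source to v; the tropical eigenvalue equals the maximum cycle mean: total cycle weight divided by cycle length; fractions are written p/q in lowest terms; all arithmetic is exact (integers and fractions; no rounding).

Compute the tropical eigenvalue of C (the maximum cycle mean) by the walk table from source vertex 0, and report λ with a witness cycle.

q=0: [0, -∞, -∞, -∞]
q=1: [-1, -14, -8, -4]
q=2: [-2, -5, 1, -5]
q=3: [-3, 4, 0, -6]
q=4: [-4, 3, -1, 0]
Optimal cycle mean attained by: cycle 1->3->2->1, total (-4) + 5 + 3, length 3.
Answer: λ = 4/3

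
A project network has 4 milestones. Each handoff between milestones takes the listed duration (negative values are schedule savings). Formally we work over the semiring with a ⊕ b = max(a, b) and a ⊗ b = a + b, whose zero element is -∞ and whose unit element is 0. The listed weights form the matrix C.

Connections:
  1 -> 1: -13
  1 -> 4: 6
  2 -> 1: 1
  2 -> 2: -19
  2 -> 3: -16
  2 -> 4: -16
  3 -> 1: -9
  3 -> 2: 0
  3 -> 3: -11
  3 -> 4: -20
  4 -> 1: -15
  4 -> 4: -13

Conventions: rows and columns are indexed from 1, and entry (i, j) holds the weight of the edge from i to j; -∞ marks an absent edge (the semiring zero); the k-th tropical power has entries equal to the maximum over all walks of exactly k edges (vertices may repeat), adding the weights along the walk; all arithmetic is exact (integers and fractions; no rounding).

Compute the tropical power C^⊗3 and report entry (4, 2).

C^⊗2:
  [-9, -∞, -∞, -7]
  [-12, -16, -27, 7]
  [1, -11, -16, -3]
  [-28, -∞, -∞, -9]
C^⊗3:
  [-22, -∞, -∞, -3]
  [-8, -27, -32, -6]
  [-10, -16, -27, 7]
  [-24, -∞, -∞, -22]
Key observation: no walk of exactly 3 edges connects these vertices, so the entry is the semiring zero.
Answer: (C^⊗3)[4][2] = -∞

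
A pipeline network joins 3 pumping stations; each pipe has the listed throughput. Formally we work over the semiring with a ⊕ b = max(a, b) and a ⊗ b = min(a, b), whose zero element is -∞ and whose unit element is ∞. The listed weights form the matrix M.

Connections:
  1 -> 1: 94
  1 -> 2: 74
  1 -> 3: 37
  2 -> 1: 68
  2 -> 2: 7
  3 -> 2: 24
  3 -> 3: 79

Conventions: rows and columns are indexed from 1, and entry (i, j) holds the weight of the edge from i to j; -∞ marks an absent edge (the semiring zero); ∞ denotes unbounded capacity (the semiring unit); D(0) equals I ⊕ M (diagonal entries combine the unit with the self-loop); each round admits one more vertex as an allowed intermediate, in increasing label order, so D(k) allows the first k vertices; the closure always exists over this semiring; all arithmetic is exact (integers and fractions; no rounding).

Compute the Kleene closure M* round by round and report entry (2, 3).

D(0):
  [∞, 74, 37]
  [68, ∞, -∞]
  [-∞, 24, ∞]
D(1):
  [∞, 74, 37]
  [68, ∞, 37]
  [-∞, 24, ∞]
D(2):
  [∞, 74, 37]
  [68, ∞, 37]
  [24, 24, ∞]
D(3):
  [∞, 74, 37]
  [68, ∞, 37]
  [24, 24, ∞]
Answer: M*[2][3] = 37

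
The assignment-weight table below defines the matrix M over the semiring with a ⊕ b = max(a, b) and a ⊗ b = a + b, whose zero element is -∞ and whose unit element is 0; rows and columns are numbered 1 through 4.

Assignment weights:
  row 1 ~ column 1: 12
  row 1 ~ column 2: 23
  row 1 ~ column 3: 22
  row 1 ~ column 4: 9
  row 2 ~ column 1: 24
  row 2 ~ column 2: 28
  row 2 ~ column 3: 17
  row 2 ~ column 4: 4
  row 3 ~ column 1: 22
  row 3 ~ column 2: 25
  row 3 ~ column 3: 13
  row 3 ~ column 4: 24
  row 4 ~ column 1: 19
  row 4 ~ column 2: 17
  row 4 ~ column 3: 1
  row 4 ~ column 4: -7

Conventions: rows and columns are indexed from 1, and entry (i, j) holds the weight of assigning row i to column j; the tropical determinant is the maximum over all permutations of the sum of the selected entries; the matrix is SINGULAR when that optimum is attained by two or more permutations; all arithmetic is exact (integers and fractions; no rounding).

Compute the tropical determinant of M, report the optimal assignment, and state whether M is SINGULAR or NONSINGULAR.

σ = (1, 2, 3, 4): 12 + 28 + 13 + (-7) = 46
σ = (1, 2, 4, 3): 12 + 28 + 24 + 1 = 65
σ = (1, 3, 2, 4): 12 + 17 + 25 + (-7) = 47
σ = (1, 3, 4, 2): 12 + 17 + 24 + 17 = 70
σ = (1, 4, 2, 3): 12 + 4 + 25 + 1 = 42
σ = (1, 4, 3, 2): 12 + 4 + 13 + 17 = 46
σ = (2, 1, 3, 4): 23 + 24 + 13 + (-7) = 53
σ = (2, 1, 4, 3): 23 + 24 + 24 + 1 = 72
σ = (2, 3, 1, 4): 23 + 17 + 22 + (-7) = 55
σ = (2, 3, 4, 1): 23 + 17 + 24 + 19 = 83
σ = (2, 4, 1, 3): 23 + 4 + 22 + 1 = 50
σ = (2, 4, 3, 1): 23 + 4 + 13 + 19 = 59
σ = (3, 1, 2, 4): 22 + 24 + 25 + (-7) = 64
σ = (3, 1, 4, 2): 22 + 24 + 24 + 17 = 87
σ = (3, 2, 1, 4): 22 + 28 + 22 + (-7) = 65
σ = (3, 2, 4, 1): 22 + 28 + 24 + 19 = 93
σ = (3, 4, 1, 2): 22 + 4 + 22 + 17 = 65
σ = (3, 4, 2, 1): 22 + 4 + 25 + 19 = 70
σ = (4, 1, 2, 3): 9 + 24 + 25 + 1 = 59
σ = (4, 1, 3, 2): 9 + 24 + 13 + 17 = 63
σ = (4, 2, 1, 3): 9 + 28 + 22 + 1 = 60
σ = (4, 2, 3, 1): 9 + 28 + 13 + 19 = 69
σ = (4, 3, 1, 2): 9 + 17 + 22 + 17 = 65
σ = (4, 3, 2, 1): 9 + 17 + 25 + 19 = 70
Optimal value attained by: σ = (3, 2, 4, 1).
Answer: det⊕(M) = 93; verdict: NONSINGULAR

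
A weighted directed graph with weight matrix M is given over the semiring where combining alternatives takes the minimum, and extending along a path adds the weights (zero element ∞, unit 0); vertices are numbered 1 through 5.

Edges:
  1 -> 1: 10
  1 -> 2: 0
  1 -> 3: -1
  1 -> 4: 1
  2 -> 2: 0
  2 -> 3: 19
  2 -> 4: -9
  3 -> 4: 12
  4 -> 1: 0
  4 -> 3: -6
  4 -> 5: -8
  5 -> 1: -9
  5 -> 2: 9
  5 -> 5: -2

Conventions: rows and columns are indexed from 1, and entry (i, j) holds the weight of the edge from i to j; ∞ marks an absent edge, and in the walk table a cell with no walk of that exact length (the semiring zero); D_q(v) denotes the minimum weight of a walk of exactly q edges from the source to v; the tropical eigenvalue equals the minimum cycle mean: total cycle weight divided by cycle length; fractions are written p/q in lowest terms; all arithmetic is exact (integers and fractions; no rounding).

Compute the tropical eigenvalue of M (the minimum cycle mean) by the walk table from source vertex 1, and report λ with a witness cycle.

q=0: [0, ∞, ∞, ∞, ∞]
q=1: [10, 0, -1, 1, ∞]
q=2: [1, 0, -5, -9, -7]
q=3: [-16, 0, -15, -9, -17]
q=4: [-26, -16, -17, -15, -19]
q=5: [-28, -26, -27, -25, -23]
Optimal cycle mean attained by: cycle 1->2->4->5->1, total 0 + (-9) + (-8) + (-9), length 4.
Answer: λ = -13/2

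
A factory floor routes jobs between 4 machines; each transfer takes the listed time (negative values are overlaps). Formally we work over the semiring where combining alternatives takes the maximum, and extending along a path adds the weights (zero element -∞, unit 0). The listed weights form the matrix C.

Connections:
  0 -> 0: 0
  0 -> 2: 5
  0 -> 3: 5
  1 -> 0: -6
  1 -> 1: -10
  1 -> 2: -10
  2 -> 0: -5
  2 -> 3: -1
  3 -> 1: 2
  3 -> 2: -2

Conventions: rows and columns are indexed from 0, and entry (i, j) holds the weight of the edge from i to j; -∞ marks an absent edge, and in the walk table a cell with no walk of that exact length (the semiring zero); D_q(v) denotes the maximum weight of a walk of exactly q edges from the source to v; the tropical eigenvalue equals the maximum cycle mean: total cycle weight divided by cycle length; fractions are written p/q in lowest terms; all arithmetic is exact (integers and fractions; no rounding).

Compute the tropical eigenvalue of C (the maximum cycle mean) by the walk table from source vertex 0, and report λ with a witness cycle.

q=0: [0, -∞, -∞, -∞]
q=1: [0, -∞, 5, 5]
q=2: [0, 7, 5, 5]
q=3: [1, 7, 5, 5]
q=4: [1, 7, 6, 6]
Optimal cycle mean attained by: cycle 0->3->1->0, total 5 + 2 + (-6), length 3.
Answer: λ = 1/3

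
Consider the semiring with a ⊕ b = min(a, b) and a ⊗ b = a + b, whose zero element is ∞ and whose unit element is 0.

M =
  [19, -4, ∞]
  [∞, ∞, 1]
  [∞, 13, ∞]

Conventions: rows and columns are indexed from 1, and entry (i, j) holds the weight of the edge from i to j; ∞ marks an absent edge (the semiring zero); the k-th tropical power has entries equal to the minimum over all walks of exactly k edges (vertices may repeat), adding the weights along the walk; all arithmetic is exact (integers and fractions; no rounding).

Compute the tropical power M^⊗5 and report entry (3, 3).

M^⊗2:
  [38, 15, -3]
  [∞, 14, ∞]
  [∞, ∞, 14]
M^⊗3:
  [57, 10, 16]
  [∞, ∞, 15]
  [∞, 27, ∞]
M^⊗4:
  [76, 29, 11]
  [∞, 28, ∞]
  [∞, ∞, 28]
M^⊗5:
  [95, 24, 30]
  [∞, ∞, 29]
  [∞, 41, ∞]
Key observation: no walk of exactly 5 edges connects these vertices, so the entry is the semiring zero.
Answer: (M^⊗5)[3][3] = ∞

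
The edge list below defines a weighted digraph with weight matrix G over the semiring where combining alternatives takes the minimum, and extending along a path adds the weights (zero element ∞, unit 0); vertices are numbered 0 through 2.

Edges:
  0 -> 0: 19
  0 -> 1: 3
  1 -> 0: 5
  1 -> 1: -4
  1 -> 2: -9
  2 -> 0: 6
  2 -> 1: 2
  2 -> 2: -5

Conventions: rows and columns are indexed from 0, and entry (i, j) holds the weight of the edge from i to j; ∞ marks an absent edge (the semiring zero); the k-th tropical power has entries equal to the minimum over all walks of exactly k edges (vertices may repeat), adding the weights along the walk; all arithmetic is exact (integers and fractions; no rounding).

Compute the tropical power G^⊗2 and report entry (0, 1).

G^⊗2:
  [8, -1, -6]
  [-3, -8, -14]
  [1, -3, -10]
Key observation: the optimum is the walk 0->1->1, with weight 3 + (-4) = -1.
Optimal value attained by: walk 0->1->1.
Answer: (G^⊗2)[0][1] = -1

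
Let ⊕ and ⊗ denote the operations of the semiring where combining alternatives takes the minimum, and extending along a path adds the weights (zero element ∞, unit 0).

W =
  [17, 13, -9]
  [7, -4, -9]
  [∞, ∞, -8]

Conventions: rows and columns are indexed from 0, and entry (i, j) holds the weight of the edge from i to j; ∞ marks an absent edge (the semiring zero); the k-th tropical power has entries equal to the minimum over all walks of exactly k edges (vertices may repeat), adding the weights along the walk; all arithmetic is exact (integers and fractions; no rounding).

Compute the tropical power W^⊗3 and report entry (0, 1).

W^⊗2:
  [20, 9, -17]
  [3, -8, -17]
  [∞, ∞, -16]
W^⊗3:
  [16, 5, -25]
  [-1, -12, -25]
  [∞, ∞, -24]
Key observation: the optimum is the walk 0->1->1->1, with weight 13 + (-4) + (-4) = 5.
Optimal value attained by: walk 0->1->1->1.
Answer: (W^⊗3)[0][1] = 5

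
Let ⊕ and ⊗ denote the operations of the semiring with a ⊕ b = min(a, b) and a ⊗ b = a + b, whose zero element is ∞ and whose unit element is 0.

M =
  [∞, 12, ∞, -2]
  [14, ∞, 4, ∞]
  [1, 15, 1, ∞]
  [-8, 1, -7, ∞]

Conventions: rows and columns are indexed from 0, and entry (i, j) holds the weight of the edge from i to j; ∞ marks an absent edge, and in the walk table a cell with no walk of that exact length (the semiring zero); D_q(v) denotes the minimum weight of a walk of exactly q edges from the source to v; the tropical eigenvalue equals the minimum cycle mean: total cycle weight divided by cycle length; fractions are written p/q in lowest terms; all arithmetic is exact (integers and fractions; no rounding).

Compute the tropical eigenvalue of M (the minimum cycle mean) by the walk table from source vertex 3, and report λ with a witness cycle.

q=0: [∞, ∞, ∞, 0]
q=1: [-8, 1, -7, ∞]
q=2: [-6, 4, -6, -10]
q=3: [-18, -9, -17, -8]
q=4: [-16, -7, -16, -20]
Optimal cycle mean attained by: cycle 0->3->0, total (-2) + (-8), length 2.
Answer: λ = -5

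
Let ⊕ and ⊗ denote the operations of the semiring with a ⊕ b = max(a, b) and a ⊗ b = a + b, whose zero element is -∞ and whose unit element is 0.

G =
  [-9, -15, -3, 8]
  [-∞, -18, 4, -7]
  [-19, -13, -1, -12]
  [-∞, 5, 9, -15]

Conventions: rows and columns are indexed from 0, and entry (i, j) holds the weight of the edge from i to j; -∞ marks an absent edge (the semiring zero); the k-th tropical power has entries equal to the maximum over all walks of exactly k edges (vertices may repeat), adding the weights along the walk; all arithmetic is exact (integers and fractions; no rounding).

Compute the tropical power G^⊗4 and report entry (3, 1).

G^⊗2:
  [-18, 13, 17, -1]
  [-15, -2, 3, -8]
  [-20, -7, -2, -11]
  [-10, -4, 9, -2]
G^⊗3:
  [-2, 4, 17, 6]
  [-16, -3, 2, -7]
  [-21, -6, -2, -12]
  [-10, 3, 8, -2]
G^⊗4:
  [-2, 11, 16, 6]
  [-17, -2, 2, -8]
  [-21, -7, -2, -13]
  [-11, 3, 7, -2]
Key observation: the optimum is the walk 3->2->0->3->1, with weight 9 + (-19) + 8 + 5 = 3.
Optimal value attained by: walk 3->2->0->3->1.
Answer: (G^⊗4)[3][1] = 3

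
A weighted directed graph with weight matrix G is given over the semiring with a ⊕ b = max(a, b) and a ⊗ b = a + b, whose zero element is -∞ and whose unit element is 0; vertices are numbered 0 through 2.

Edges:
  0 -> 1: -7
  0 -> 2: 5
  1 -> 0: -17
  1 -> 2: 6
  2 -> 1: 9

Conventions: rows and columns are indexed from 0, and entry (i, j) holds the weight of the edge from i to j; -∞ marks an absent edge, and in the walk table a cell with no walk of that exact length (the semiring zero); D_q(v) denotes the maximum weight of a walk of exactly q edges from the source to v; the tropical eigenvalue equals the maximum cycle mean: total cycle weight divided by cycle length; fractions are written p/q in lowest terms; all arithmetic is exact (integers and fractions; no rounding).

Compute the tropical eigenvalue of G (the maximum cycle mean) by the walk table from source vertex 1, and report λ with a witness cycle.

q=0: [-∞, 0, -∞]
q=1: [-17, -∞, 6]
q=2: [-∞, 15, -12]
q=3: [-2, -3, 21]
Optimal cycle mean attained by: cycle 1->2->1, total 6 + 9, length 2.
Answer: λ = 15/2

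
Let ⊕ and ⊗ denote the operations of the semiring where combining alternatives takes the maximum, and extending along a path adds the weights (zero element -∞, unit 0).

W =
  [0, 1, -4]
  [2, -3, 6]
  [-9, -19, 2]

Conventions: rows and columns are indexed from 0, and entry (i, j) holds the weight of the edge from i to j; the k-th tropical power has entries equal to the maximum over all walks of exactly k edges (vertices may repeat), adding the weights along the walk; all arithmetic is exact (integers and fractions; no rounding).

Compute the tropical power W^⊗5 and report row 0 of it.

W^⊗2:
  [3, 1, 7]
  [2, 3, 8]
  [-7, -8, 4]
W^⊗3:
  [3, 4, 9]
  [5, 3, 10]
  [-5, -6, 6]
W^⊗4:
  [6, 4, 11]
  [5, 6, 12]
  [-3, -4, 8]
W^⊗5:
  [6, 7, 13]
  [8, 6, 14]
  [-1, -2, 10]
Answer: row 0 of W^⊗5 = [6, 7, 13]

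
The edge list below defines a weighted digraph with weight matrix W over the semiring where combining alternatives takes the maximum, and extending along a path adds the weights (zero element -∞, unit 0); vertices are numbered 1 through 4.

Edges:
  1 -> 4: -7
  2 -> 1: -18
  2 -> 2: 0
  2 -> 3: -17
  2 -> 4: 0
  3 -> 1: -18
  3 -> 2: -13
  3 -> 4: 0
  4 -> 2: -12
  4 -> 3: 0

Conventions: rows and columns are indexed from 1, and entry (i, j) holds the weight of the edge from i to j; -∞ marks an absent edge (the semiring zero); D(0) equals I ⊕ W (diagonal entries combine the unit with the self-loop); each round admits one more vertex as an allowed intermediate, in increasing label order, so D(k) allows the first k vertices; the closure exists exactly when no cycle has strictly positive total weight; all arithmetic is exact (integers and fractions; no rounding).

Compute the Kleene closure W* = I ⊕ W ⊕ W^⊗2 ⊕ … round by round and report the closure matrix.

D(0):
  [0, -∞, -∞, -7]
  [-18, 0, -17, 0]
  [-18, -13, 0, 0]
  [-∞, -12, 0, 0]
D(1):
  [0, -∞, -∞, -7]
  [-18, 0, -17, 0]
  [-18, -13, 0, 0]
  [-∞, -12, 0, 0]
D(2):
  [0, -∞, -∞, -7]
  [-18, 0, -17, 0]
  [-18, -13, 0, 0]
  [-30, -12, 0, 0]
D(3):
  [0, -∞, -∞, -7]
  [-18, 0, -17, 0]
  [-18, -13, 0, 0]
  [-18, -12, 0, 0]
D(4):
  [0, -19, -7, -7]
  [-18, 0, 0, 0]
  [-18, -12, 0, 0]
  [-18, -12, 0, 0]
Answer: W* = [[0, -19, -7, -7], [-18, 0, 0, 0], [-18, -12, 0, 0], [-18, -12, 0, 0]]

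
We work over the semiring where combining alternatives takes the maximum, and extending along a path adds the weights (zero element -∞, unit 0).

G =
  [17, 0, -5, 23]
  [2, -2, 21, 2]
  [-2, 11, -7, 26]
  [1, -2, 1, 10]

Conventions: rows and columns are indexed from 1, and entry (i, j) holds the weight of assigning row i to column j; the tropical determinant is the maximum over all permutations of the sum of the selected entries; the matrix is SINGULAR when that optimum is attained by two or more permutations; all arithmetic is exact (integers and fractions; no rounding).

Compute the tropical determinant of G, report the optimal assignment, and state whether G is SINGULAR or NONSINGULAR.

σ = (1, 2, 3, 4): 17 + (-2) + (-7) + 10 = 18
σ = (1, 2, 4, 3): 17 + (-2) + 26 + 1 = 42
σ = (1, 3, 2, 4): 17 + 21 + 11 + 10 = 59
σ = (1, 3, 4, 2): 17 + 21 + 26 + (-2) = 62
σ = (1, 4, 2, 3): 17 + 2 + 11 + 1 = 31
σ = (1, 4, 3, 2): 17 + 2 + (-7) + (-2) = 10
σ = (2, 1, 3, 4): 0 + 2 + (-7) + 10 = 5
σ = (2, 1, 4, 3): 0 + 2 + 26 + 1 = 29
σ = (2, 3, 1, 4): 0 + 21 + (-2) + 10 = 29
σ = (2, 3, 4, 1): 0 + 21 + 26 + 1 = 48
σ = (2, 4, 1, 3): 0 + 2 + (-2) + 1 = 1
σ = (2, 4, 3, 1): 0 + 2 + (-7) + 1 = -4
σ = (3, 1, 2, 4): (-5) + 2 + 11 + 10 = 18
σ = (3, 1, 4, 2): (-5) + 2 + 26 + (-2) = 21
σ = (3, 2, 1, 4): (-5) + (-2) + (-2) + 10 = 1
σ = (3, 2, 4, 1): (-5) + (-2) + 26 + 1 = 20
σ = (3, 4, 1, 2): (-5) + 2 + (-2) + (-2) = -7
σ = (3, 4, 2, 1): (-5) + 2 + 11 + 1 = 9
σ = (4, 1, 2, 3): 23 + 2 + 11 + 1 = 37
σ = (4, 1, 3, 2): 23 + 2 + (-7) + (-2) = 16
σ = (4, 2, 1, 3): 23 + (-2) + (-2) + 1 = 20
σ = (4, 2, 3, 1): 23 + (-2) + (-7) + 1 = 15
σ = (4, 3, 1, 2): 23 + 21 + (-2) + (-2) = 40
σ = (4, 3, 2, 1): 23 + 21 + 11 + 1 = 56
Optimal value attained by: σ = (1, 3, 4, 2).
Answer: det⊕(G) = 62; verdict: NONSINGULAR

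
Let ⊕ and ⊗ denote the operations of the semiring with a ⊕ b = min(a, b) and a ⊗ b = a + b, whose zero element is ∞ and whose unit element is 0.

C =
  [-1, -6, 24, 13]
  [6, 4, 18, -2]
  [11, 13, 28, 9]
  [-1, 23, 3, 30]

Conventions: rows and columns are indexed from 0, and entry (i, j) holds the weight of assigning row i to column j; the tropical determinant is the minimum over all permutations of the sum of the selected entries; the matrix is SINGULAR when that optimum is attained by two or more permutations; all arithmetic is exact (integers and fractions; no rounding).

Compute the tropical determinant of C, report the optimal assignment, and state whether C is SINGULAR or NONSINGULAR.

σ = (0, 1, 2, 3): (-1) + 4 + 28 + 30 = 61
σ = (0, 1, 3, 2): (-1) + 4 + 9 + 3 = 15
σ = (0, 2, 1, 3): (-1) + 18 + 13 + 30 = 60
σ = (0, 2, 3, 1): (-1) + 18 + 9 + 23 = 49
σ = (0, 3, 1, 2): (-1) + (-2) + 13 + 3 = 13
σ = (0, 3, 2, 1): (-1) + (-2) + 28 + 23 = 48
σ = (1, 0, 2, 3): (-6) + 6 + 28 + 30 = 58
σ = (1, 0, 3, 2): (-6) + 6 + 9 + 3 = 12
σ = (1, 2, 0, 3): (-6) + 18 + 11 + 30 = 53
σ = (1, 2, 3, 0): (-6) + 18 + 9 + (-1) = 20
σ = (1, 3, 0, 2): (-6) + (-2) + 11 + 3 = 6
σ = (1, 3, 2, 0): (-6) + (-2) + 28 + (-1) = 19
σ = (2, 0, 1, 3): 24 + 6 + 13 + 30 = 73
σ = (2, 0, 3, 1): 24 + 6 + 9 + 23 = 62
σ = (2, 1, 0, 3): 24 + 4 + 11 + 30 = 69
σ = (2, 1, 3, 0): 24 + 4 + 9 + (-1) = 36
σ = (2, 3, 0, 1): 24 + (-2) + 11 + 23 = 56
σ = (2, 3, 1, 0): 24 + (-2) + 13 + (-1) = 34
σ = (3, 0, 1, 2): 13 + 6 + 13 + 3 = 35
σ = (3, 0, 2, 1): 13 + 6 + 28 + 23 = 70
σ = (3, 1, 0, 2): 13 + 4 + 11 + 3 = 31
σ = (3, 1, 2, 0): 13 + 4 + 28 + (-1) = 44
σ = (3, 2, 0, 1): 13 + 18 + 11 + 23 = 65
σ = (3, 2, 1, 0): 13 + 18 + 13 + (-1) = 43
Optimal value attained by: σ = (1, 3, 0, 2).
Answer: det⊕(C) = 6; verdict: NONSINGULAR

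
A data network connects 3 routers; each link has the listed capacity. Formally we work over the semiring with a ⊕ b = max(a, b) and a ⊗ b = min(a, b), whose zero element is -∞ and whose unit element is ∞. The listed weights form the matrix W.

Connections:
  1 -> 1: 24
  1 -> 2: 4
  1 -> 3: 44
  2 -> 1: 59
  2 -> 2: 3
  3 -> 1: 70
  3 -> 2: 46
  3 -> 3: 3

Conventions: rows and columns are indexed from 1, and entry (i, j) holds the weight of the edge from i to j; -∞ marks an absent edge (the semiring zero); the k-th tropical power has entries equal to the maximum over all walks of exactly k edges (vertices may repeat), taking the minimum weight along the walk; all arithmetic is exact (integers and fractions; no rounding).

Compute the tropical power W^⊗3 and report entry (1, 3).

W^⊗2:
  [44, 44, 24]
  [24, 4, 44]
  [46, 4, 44]
W^⊗3:
  [44, 24, 44]
  [44, 44, 24]
  [44, 44, 44]
Key observation: the optimum is the walk 1->3->1->3, with weight 44 min 70 min 44 = 44.
Optimal value attained by: walk 1->3->1->3.
Answer: (W^⊗3)[1][3] = 44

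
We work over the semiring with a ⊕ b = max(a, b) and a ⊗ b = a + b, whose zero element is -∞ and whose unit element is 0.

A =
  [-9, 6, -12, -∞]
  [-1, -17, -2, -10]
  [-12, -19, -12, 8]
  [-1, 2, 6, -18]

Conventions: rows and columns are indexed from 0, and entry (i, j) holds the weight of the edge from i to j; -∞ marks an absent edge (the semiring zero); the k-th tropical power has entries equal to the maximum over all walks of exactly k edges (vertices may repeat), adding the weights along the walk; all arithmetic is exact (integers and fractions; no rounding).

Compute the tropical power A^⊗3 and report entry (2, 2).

A^⊗2:
  [5, -3, 4, -4]
  [-10, 5, -4, 6]
  [7, 10, 14, -4]
  [1, 5, 0, 14]
A^⊗3:
  [-4, 11, 2, 12]
  [5, 8, 12, 4]
  [9, 13, 8, 22]
  [13, 16, 20, 8]
Key observation: the optimum is the walk 2->3->1->2, with weight 8 + 2 + (-2) = 8.
Optimal value attained by: walk 2->3->1->2.
Answer: (A^⊗3)[2][2] = 8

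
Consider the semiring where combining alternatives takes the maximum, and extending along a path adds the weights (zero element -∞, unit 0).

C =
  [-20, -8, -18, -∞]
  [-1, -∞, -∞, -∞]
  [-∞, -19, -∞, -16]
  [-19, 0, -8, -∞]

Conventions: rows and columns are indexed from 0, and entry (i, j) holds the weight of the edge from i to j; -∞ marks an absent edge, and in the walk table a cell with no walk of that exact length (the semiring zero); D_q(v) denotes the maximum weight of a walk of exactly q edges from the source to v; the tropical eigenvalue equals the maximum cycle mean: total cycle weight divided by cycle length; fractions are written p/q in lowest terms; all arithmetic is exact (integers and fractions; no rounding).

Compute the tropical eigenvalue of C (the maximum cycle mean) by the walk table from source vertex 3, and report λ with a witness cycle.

q=0: [-∞, -∞, -∞, 0]
q=1: [-19, 0, -8, -∞]
q=2: [-1, -27, -37, -24]
q=3: [-21, -9, -19, -53]
q=4: [-10, -29, -39, -35]
Optimal cycle mean attained by: cycle 0->1->0, total (-8) + (-1), length 2.
Answer: λ = -9/2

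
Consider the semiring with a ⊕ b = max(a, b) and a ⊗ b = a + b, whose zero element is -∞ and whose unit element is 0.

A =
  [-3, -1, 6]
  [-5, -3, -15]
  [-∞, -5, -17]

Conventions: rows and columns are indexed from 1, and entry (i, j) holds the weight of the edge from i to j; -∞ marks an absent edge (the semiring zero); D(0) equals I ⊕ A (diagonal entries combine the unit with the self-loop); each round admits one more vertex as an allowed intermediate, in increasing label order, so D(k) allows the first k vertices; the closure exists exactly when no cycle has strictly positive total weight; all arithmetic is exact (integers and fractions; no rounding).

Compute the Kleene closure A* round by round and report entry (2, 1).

D(0):
  [0, -1, 6]
  [-5, 0, -15]
  [-∞, -5, 0]
D(1):
  [0, -1, 6]
  [-5, 0, 1]
  [-∞, -5, 0]
D(2):
  [0, -1, 6]
  [-5, 0, 1]
  [-10, -5, 0]
D(3):
  [0, 1, 6]
  [-5, 0, 1]
  [-10, -5, 0]
Answer: A*[2][1] = -5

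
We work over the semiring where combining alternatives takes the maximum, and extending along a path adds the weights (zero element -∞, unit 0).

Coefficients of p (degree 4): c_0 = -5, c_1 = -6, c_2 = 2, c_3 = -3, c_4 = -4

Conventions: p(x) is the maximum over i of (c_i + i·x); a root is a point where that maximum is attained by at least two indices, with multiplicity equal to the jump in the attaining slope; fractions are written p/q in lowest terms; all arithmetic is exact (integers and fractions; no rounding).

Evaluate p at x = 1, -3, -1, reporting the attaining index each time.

p(1) = max(-5+0·1=-5, -6+1·1=-5, 2+2·1=4, -3+3·1=0, -4+4·1=0) = 4 (attained by i=2)
p(-3) = max(-5+0·(-3)=-5, -6+1·(-3)=-9, 2+2·(-3)=-4, -3+3·(-3)=-12, -4+4·(-3)=-16) = -4 (attained by i=2)
p(-1) = max(-5+0·(-1)=-5, -6+1·(-1)=-7, 2+2·(-1)=0, -3+3·(-1)=-6, -4+4·(-1)=-8) = 0 (attained by i=2)
Answer: p(1) = 4; p(-3) = -4; p(-1) = 0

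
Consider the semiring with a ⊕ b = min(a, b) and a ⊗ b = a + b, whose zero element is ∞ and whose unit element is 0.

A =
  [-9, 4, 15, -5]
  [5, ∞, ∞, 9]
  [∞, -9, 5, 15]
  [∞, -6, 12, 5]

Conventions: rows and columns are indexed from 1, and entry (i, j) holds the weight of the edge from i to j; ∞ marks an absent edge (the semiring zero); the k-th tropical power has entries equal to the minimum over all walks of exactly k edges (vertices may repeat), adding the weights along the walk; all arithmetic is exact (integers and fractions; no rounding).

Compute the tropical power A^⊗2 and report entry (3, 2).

A^⊗2:
  [-18, -11, 6, -14]
  [-4, 3, 20, 0]
  [-4, -4, 10, 0]
  [-1, -1, 17, 3]
Key observation: the optimum is the walk 3->3->2, with weight 5 + (-9) = -4.
Optimal value attained by: walk 3->3->2.
Answer: (A^⊗2)[3][2] = -4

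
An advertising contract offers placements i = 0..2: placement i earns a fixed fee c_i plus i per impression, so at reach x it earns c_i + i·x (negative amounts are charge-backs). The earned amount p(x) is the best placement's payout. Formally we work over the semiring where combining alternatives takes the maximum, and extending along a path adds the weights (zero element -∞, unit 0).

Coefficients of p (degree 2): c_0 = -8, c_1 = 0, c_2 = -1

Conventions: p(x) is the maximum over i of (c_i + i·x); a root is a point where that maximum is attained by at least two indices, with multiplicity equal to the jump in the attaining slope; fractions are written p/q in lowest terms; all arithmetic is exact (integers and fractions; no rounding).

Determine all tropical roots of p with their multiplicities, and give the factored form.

hull edge (i=0, c=-8) to (i=1, c=0): slope 8, span 1
hull edge (i=1, c=0) to (i=2, c=-1): slope -1, span 1
Factored form: p(x) = -1 ⊗ (x ⊕ (-8)) ⊗ (x ⊕ 1)
Answer: roots = -8 (mult 1), 1 (mult 1)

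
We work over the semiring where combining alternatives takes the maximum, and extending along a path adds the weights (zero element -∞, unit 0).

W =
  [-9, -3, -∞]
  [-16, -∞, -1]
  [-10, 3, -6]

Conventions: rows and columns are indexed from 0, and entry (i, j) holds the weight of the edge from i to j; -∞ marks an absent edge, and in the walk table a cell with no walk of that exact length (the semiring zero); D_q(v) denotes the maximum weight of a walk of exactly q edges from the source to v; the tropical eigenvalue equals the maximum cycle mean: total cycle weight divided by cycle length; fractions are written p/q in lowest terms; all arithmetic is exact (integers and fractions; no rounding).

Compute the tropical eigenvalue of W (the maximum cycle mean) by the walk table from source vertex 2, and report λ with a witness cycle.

q=0: [-∞, -∞, 0]
q=1: [-10, 3, -6]
q=2: [-13, -3, 2]
q=3: [-8, 5, -4]
Optimal cycle mean attained by: cycle 1->2->1, total (-1) + 3, length 2.
Answer: λ = 1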